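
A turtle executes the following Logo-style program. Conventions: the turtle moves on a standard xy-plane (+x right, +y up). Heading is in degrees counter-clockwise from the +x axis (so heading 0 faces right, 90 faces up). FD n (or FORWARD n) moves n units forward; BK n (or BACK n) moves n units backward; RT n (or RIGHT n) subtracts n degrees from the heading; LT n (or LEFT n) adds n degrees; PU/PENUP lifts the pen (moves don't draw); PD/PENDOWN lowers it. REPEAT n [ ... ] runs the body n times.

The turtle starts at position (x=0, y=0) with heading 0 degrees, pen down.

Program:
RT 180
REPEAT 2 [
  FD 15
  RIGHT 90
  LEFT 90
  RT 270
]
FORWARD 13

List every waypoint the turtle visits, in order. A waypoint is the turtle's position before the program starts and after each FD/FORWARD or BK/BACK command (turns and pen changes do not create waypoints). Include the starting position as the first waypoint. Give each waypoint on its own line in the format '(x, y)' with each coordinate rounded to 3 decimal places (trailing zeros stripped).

Answer: (0, 0)
(-15, 0)
(-15, -15)
(-2, -15)

Derivation:
Executing turtle program step by step:
Start: pos=(0,0), heading=0, pen down
RT 180: heading 0 -> 180
REPEAT 2 [
  -- iteration 1/2 --
  FD 15: (0,0) -> (-15,0) [heading=180, draw]
  RT 90: heading 180 -> 90
  LT 90: heading 90 -> 180
  RT 270: heading 180 -> 270
  -- iteration 2/2 --
  FD 15: (-15,0) -> (-15,-15) [heading=270, draw]
  RT 90: heading 270 -> 180
  LT 90: heading 180 -> 270
  RT 270: heading 270 -> 0
]
FD 13: (-15,-15) -> (-2,-15) [heading=0, draw]
Final: pos=(-2,-15), heading=0, 3 segment(s) drawn
Waypoints (4 total):
(0, 0)
(-15, 0)
(-15, -15)
(-2, -15)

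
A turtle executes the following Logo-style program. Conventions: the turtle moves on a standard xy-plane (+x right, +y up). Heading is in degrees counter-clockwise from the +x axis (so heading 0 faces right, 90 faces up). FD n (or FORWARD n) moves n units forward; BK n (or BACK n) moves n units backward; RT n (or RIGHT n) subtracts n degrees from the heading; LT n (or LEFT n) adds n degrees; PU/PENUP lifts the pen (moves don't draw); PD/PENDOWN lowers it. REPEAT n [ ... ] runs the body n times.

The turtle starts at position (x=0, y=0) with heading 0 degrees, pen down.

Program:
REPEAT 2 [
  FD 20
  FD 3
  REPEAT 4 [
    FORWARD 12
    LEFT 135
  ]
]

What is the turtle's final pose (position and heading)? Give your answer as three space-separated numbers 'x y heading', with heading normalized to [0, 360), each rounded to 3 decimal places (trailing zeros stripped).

Executing turtle program step by step:
Start: pos=(0,0), heading=0, pen down
REPEAT 2 [
  -- iteration 1/2 --
  FD 20: (0,0) -> (20,0) [heading=0, draw]
  FD 3: (20,0) -> (23,0) [heading=0, draw]
  REPEAT 4 [
    -- iteration 1/4 --
    FD 12: (23,0) -> (35,0) [heading=0, draw]
    LT 135: heading 0 -> 135
    -- iteration 2/4 --
    FD 12: (35,0) -> (26.515,8.485) [heading=135, draw]
    LT 135: heading 135 -> 270
    -- iteration 3/4 --
    FD 12: (26.515,8.485) -> (26.515,-3.515) [heading=270, draw]
    LT 135: heading 270 -> 45
    -- iteration 4/4 --
    FD 12: (26.515,-3.515) -> (35,4.971) [heading=45, draw]
    LT 135: heading 45 -> 180
  ]
  -- iteration 2/2 --
  FD 20: (35,4.971) -> (15,4.971) [heading=180, draw]
  FD 3: (15,4.971) -> (12,4.971) [heading=180, draw]
  REPEAT 4 [
    -- iteration 1/4 --
    FD 12: (12,4.971) -> (0,4.971) [heading=180, draw]
    LT 135: heading 180 -> 315
    -- iteration 2/4 --
    FD 12: (0,4.971) -> (8.485,-3.515) [heading=315, draw]
    LT 135: heading 315 -> 90
    -- iteration 3/4 --
    FD 12: (8.485,-3.515) -> (8.485,8.485) [heading=90, draw]
    LT 135: heading 90 -> 225
    -- iteration 4/4 --
    FD 12: (8.485,8.485) -> (0,0) [heading=225, draw]
    LT 135: heading 225 -> 0
  ]
]
Final: pos=(0,0), heading=0, 12 segment(s) drawn

Answer: 0 0 0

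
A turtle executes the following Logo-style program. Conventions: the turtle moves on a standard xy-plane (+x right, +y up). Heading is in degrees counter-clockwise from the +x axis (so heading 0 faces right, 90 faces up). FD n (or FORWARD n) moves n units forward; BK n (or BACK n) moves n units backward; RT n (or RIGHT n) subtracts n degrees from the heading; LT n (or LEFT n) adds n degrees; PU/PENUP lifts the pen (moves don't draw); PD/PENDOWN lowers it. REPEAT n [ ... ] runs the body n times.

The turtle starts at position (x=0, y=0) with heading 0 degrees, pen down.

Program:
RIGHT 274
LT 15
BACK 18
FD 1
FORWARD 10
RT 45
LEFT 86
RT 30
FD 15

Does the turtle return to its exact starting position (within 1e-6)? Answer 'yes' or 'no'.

Executing turtle program step by step:
Start: pos=(0,0), heading=0, pen down
RT 274: heading 0 -> 86
LT 15: heading 86 -> 101
BK 18: (0,0) -> (3.435,-17.669) [heading=101, draw]
FD 1: (3.435,-17.669) -> (3.244,-16.688) [heading=101, draw]
FD 10: (3.244,-16.688) -> (1.336,-6.871) [heading=101, draw]
RT 45: heading 101 -> 56
LT 86: heading 56 -> 142
RT 30: heading 142 -> 112
FD 15: (1.336,-6.871) -> (-4.283,7.036) [heading=112, draw]
Final: pos=(-4.283,7.036), heading=112, 4 segment(s) drawn

Start position: (0, 0)
Final position: (-4.283, 7.036)
Distance = 8.238; >= 1e-6 -> NOT closed

Answer: no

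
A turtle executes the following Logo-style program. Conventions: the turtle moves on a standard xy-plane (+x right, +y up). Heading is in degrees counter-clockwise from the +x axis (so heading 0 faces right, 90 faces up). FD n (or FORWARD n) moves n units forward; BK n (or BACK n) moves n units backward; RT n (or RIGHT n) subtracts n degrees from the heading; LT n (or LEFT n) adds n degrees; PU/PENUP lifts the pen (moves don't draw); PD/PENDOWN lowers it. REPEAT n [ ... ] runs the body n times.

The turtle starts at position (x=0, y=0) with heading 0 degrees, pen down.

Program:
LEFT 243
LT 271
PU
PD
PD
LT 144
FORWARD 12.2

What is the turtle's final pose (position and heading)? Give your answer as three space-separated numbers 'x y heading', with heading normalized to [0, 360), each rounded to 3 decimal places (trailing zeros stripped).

Executing turtle program step by step:
Start: pos=(0,0), heading=0, pen down
LT 243: heading 0 -> 243
LT 271: heading 243 -> 154
PU: pen up
PD: pen down
PD: pen down
LT 144: heading 154 -> 298
FD 12.2: (0,0) -> (5.728,-10.772) [heading=298, draw]
Final: pos=(5.728,-10.772), heading=298, 1 segment(s) drawn

Answer: 5.728 -10.772 298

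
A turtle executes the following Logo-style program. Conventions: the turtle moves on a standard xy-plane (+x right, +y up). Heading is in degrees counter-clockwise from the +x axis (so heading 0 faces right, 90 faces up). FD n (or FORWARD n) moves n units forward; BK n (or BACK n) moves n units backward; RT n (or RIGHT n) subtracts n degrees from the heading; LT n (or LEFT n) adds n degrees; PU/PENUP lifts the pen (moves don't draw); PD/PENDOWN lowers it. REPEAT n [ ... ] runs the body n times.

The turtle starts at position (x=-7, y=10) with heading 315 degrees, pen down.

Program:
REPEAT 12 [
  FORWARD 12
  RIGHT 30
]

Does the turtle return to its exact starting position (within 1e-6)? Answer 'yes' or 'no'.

Executing turtle program step by step:
Start: pos=(-7,10), heading=315, pen down
REPEAT 12 [
  -- iteration 1/12 --
  FD 12: (-7,10) -> (1.485,1.515) [heading=315, draw]
  RT 30: heading 315 -> 285
  -- iteration 2/12 --
  FD 12: (1.485,1.515) -> (4.591,-10.076) [heading=285, draw]
  RT 30: heading 285 -> 255
  -- iteration 3/12 --
  FD 12: (4.591,-10.076) -> (1.485,-21.668) [heading=255, draw]
  RT 30: heading 255 -> 225
  -- iteration 4/12 --
  FD 12: (1.485,-21.668) -> (-7,-30.153) [heading=225, draw]
  RT 30: heading 225 -> 195
  -- iteration 5/12 --
  FD 12: (-7,-30.153) -> (-18.591,-33.259) [heading=195, draw]
  RT 30: heading 195 -> 165
  -- iteration 6/12 --
  FD 12: (-18.591,-33.259) -> (-30.182,-30.153) [heading=165, draw]
  RT 30: heading 165 -> 135
  -- iteration 7/12 --
  FD 12: (-30.182,-30.153) -> (-38.668,-21.668) [heading=135, draw]
  RT 30: heading 135 -> 105
  -- iteration 8/12 --
  FD 12: (-38.668,-21.668) -> (-41.773,-10.076) [heading=105, draw]
  RT 30: heading 105 -> 75
  -- iteration 9/12 --
  FD 12: (-41.773,-10.076) -> (-38.668,1.515) [heading=75, draw]
  RT 30: heading 75 -> 45
  -- iteration 10/12 --
  FD 12: (-38.668,1.515) -> (-30.182,10) [heading=45, draw]
  RT 30: heading 45 -> 15
  -- iteration 11/12 --
  FD 12: (-30.182,10) -> (-18.591,13.106) [heading=15, draw]
  RT 30: heading 15 -> 345
  -- iteration 12/12 --
  FD 12: (-18.591,13.106) -> (-7,10) [heading=345, draw]
  RT 30: heading 345 -> 315
]
Final: pos=(-7,10), heading=315, 12 segment(s) drawn

Start position: (-7, 10)
Final position: (-7, 10)
Distance = 0; < 1e-6 -> CLOSED

Answer: yes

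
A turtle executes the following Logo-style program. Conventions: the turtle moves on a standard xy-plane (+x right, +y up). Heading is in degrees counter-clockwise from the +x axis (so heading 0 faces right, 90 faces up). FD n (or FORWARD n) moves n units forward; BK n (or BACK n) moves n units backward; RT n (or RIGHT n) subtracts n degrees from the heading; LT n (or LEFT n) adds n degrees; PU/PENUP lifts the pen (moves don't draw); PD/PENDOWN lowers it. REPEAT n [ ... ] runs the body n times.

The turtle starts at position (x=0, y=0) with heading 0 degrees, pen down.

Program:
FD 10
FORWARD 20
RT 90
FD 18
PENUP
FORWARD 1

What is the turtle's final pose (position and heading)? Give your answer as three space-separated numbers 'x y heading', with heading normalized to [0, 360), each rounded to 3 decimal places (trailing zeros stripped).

Executing turtle program step by step:
Start: pos=(0,0), heading=0, pen down
FD 10: (0,0) -> (10,0) [heading=0, draw]
FD 20: (10,0) -> (30,0) [heading=0, draw]
RT 90: heading 0 -> 270
FD 18: (30,0) -> (30,-18) [heading=270, draw]
PU: pen up
FD 1: (30,-18) -> (30,-19) [heading=270, move]
Final: pos=(30,-19), heading=270, 3 segment(s) drawn

Answer: 30 -19 270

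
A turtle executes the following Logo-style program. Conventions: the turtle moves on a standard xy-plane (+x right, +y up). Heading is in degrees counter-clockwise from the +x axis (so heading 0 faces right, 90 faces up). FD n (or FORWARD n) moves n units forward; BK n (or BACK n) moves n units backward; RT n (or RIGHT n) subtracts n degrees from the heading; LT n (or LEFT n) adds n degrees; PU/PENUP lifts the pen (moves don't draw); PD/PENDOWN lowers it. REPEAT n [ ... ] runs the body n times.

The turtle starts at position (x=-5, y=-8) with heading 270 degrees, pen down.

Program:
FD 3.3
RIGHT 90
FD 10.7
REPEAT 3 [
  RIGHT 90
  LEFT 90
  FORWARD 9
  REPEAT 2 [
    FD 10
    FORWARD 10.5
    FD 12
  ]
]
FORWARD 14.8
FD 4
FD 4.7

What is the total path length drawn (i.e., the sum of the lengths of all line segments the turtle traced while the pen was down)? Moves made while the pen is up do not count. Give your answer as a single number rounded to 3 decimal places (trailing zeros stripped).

Executing turtle program step by step:
Start: pos=(-5,-8), heading=270, pen down
FD 3.3: (-5,-8) -> (-5,-11.3) [heading=270, draw]
RT 90: heading 270 -> 180
FD 10.7: (-5,-11.3) -> (-15.7,-11.3) [heading=180, draw]
REPEAT 3 [
  -- iteration 1/3 --
  RT 90: heading 180 -> 90
  LT 90: heading 90 -> 180
  FD 9: (-15.7,-11.3) -> (-24.7,-11.3) [heading=180, draw]
  REPEAT 2 [
    -- iteration 1/2 --
    FD 10: (-24.7,-11.3) -> (-34.7,-11.3) [heading=180, draw]
    FD 10.5: (-34.7,-11.3) -> (-45.2,-11.3) [heading=180, draw]
    FD 12: (-45.2,-11.3) -> (-57.2,-11.3) [heading=180, draw]
    -- iteration 2/2 --
    FD 10: (-57.2,-11.3) -> (-67.2,-11.3) [heading=180, draw]
    FD 10.5: (-67.2,-11.3) -> (-77.7,-11.3) [heading=180, draw]
    FD 12: (-77.7,-11.3) -> (-89.7,-11.3) [heading=180, draw]
  ]
  -- iteration 2/3 --
  RT 90: heading 180 -> 90
  LT 90: heading 90 -> 180
  FD 9: (-89.7,-11.3) -> (-98.7,-11.3) [heading=180, draw]
  REPEAT 2 [
    -- iteration 1/2 --
    FD 10: (-98.7,-11.3) -> (-108.7,-11.3) [heading=180, draw]
    FD 10.5: (-108.7,-11.3) -> (-119.2,-11.3) [heading=180, draw]
    FD 12: (-119.2,-11.3) -> (-131.2,-11.3) [heading=180, draw]
    -- iteration 2/2 --
    FD 10: (-131.2,-11.3) -> (-141.2,-11.3) [heading=180, draw]
    FD 10.5: (-141.2,-11.3) -> (-151.7,-11.3) [heading=180, draw]
    FD 12: (-151.7,-11.3) -> (-163.7,-11.3) [heading=180, draw]
  ]
  -- iteration 3/3 --
  RT 90: heading 180 -> 90
  LT 90: heading 90 -> 180
  FD 9: (-163.7,-11.3) -> (-172.7,-11.3) [heading=180, draw]
  REPEAT 2 [
    -- iteration 1/2 --
    FD 10: (-172.7,-11.3) -> (-182.7,-11.3) [heading=180, draw]
    FD 10.5: (-182.7,-11.3) -> (-193.2,-11.3) [heading=180, draw]
    FD 12: (-193.2,-11.3) -> (-205.2,-11.3) [heading=180, draw]
    -- iteration 2/2 --
    FD 10: (-205.2,-11.3) -> (-215.2,-11.3) [heading=180, draw]
    FD 10.5: (-215.2,-11.3) -> (-225.7,-11.3) [heading=180, draw]
    FD 12: (-225.7,-11.3) -> (-237.7,-11.3) [heading=180, draw]
  ]
]
FD 14.8: (-237.7,-11.3) -> (-252.5,-11.3) [heading=180, draw]
FD 4: (-252.5,-11.3) -> (-256.5,-11.3) [heading=180, draw]
FD 4.7: (-256.5,-11.3) -> (-261.2,-11.3) [heading=180, draw]
Final: pos=(-261.2,-11.3), heading=180, 26 segment(s) drawn

Segment lengths:
  seg 1: (-5,-8) -> (-5,-11.3), length = 3.3
  seg 2: (-5,-11.3) -> (-15.7,-11.3), length = 10.7
  seg 3: (-15.7,-11.3) -> (-24.7,-11.3), length = 9
  seg 4: (-24.7,-11.3) -> (-34.7,-11.3), length = 10
  seg 5: (-34.7,-11.3) -> (-45.2,-11.3), length = 10.5
  seg 6: (-45.2,-11.3) -> (-57.2,-11.3), length = 12
  seg 7: (-57.2,-11.3) -> (-67.2,-11.3), length = 10
  seg 8: (-67.2,-11.3) -> (-77.7,-11.3), length = 10.5
  seg 9: (-77.7,-11.3) -> (-89.7,-11.3), length = 12
  seg 10: (-89.7,-11.3) -> (-98.7,-11.3), length = 9
  seg 11: (-98.7,-11.3) -> (-108.7,-11.3), length = 10
  seg 12: (-108.7,-11.3) -> (-119.2,-11.3), length = 10.5
  seg 13: (-119.2,-11.3) -> (-131.2,-11.3), length = 12
  seg 14: (-131.2,-11.3) -> (-141.2,-11.3), length = 10
  seg 15: (-141.2,-11.3) -> (-151.7,-11.3), length = 10.5
  seg 16: (-151.7,-11.3) -> (-163.7,-11.3), length = 12
  seg 17: (-163.7,-11.3) -> (-172.7,-11.3), length = 9
  seg 18: (-172.7,-11.3) -> (-182.7,-11.3), length = 10
  seg 19: (-182.7,-11.3) -> (-193.2,-11.3), length = 10.5
  seg 20: (-193.2,-11.3) -> (-205.2,-11.3), length = 12
  seg 21: (-205.2,-11.3) -> (-215.2,-11.3), length = 10
  seg 22: (-215.2,-11.3) -> (-225.7,-11.3), length = 10.5
  seg 23: (-225.7,-11.3) -> (-237.7,-11.3), length = 12
  seg 24: (-237.7,-11.3) -> (-252.5,-11.3), length = 14.8
  seg 25: (-252.5,-11.3) -> (-256.5,-11.3), length = 4
  seg 26: (-256.5,-11.3) -> (-261.2,-11.3), length = 4.7
Total = 259.5

Answer: 259.5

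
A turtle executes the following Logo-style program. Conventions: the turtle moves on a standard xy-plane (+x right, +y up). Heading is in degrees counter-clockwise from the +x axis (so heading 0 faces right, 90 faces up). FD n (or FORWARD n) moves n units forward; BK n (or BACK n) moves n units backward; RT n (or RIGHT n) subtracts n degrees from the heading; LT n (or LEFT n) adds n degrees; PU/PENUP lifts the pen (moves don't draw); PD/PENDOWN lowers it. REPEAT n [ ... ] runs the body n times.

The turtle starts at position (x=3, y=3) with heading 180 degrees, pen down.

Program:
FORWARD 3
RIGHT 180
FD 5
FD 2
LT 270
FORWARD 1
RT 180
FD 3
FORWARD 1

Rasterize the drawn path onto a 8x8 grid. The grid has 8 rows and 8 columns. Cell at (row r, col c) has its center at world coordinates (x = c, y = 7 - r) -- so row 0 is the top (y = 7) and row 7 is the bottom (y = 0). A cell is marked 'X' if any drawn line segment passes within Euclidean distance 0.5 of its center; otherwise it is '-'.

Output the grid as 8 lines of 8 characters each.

Segment 0: (3,3) -> (0,3)
Segment 1: (0,3) -> (5,3)
Segment 2: (5,3) -> (7,3)
Segment 3: (7,3) -> (7,2)
Segment 4: (7,2) -> (7,5)
Segment 5: (7,5) -> (7,6)

Answer: --------
-------X
-------X
-------X
XXXXXXXX
-------X
--------
--------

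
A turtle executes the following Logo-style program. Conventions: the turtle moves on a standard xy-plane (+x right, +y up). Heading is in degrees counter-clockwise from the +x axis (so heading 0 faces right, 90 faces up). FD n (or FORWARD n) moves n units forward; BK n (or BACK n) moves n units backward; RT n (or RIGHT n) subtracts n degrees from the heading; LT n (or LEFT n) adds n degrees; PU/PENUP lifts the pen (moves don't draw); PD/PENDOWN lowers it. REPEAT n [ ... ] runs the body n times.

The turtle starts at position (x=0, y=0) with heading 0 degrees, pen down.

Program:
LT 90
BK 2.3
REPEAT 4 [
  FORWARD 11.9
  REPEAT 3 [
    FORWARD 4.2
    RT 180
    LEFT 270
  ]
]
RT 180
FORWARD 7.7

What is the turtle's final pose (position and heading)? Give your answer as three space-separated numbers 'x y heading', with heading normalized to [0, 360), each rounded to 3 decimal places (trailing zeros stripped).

Executing turtle program step by step:
Start: pos=(0,0), heading=0, pen down
LT 90: heading 0 -> 90
BK 2.3: (0,0) -> (0,-2.3) [heading=90, draw]
REPEAT 4 [
  -- iteration 1/4 --
  FD 11.9: (0,-2.3) -> (0,9.6) [heading=90, draw]
  REPEAT 3 [
    -- iteration 1/3 --
    FD 4.2: (0,9.6) -> (0,13.8) [heading=90, draw]
    RT 180: heading 90 -> 270
    LT 270: heading 270 -> 180
    -- iteration 2/3 --
    FD 4.2: (0,13.8) -> (-4.2,13.8) [heading=180, draw]
    RT 180: heading 180 -> 0
    LT 270: heading 0 -> 270
    -- iteration 3/3 --
    FD 4.2: (-4.2,13.8) -> (-4.2,9.6) [heading=270, draw]
    RT 180: heading 270 -> 90
    LT 270: heading 90 -> 0
  ]
  -- iteration 2/4 --
  FD 11.9: (-4.2,9.6) -> (7.7,9.6) [heading=0, draw]
  REPEAT 3 [
    -- iteration 1/3 --
    FD 4.2: (7.7,9.6) -> (11.9,9.6) [heading=0, draw]
    RT 180: heading 0 -> 180
    LT 270: heading 180 -> 90
    -- iteration 2/3 --
    FD 4.2: (11.9,9.6) -> (11.9,13.8) [heading=90, draw]
    RT 180: heading 90 -> 270
    LT 270: heading 270 -> 180
    -- iteration 3/3 --
    FD 4.2: (11.9,13.8) -> (7.7,13.8) [heading=180, draw]
    RT 180: heading 180 -> 0
    LT 270: heading 0 -> 270
  ]
  -- iteration 3/4 --
  FD 11.9: (7.7,13.8) -> (7.7,1.9) [heading=270, draw]
  REPEAT 3 [
    -- iteration 1/3 --
    FD 4.2: (7.7,1.9) -> (7.7,-2.3) [heading=270, draw]
    RT 180: heading 270 -> 90
    LT 270: heading 90 -> 0
    -- iteration 2/3 --
    FD 4.2: (7.7,-2.3) -> (11.9,-2.3) [heading=0, draw]
    RT 180: heading 0 -> 180
    LT 270: heading 180 -> 90
    -- iteration 3/3 --
    FD 4.2: (11.9,-2.3) -> (11.9,1.9) [heading=90, draw]
    RT 180: heading 90 -> 270
    LT 270: heading 270 -> 180
  ]
  -- iteration 4/4 --
  FD 11.9: (11.9,1.9) -> (0,1.9) [heading=180, draw]
  REPEAT 3 [
    -- iteration 1/3 --
    FD 4.2: (0,1.9) -> (-4.2,1.9) [heading=180, draw]
    RT 180: heading 180 -> 0
    LT 270: heading 0 -> 270
    -- iteration 2/3 --
    FD 4.2: (-4.2,1.9) -> (-4.2,-2.3) [heading=270, draw]
    RT 180: heading 270 -> 90
    LT 270: heading 90 -> 0
    -- iteration 3/3 --
    FD 4.2: (-4.2,-2.3) -> (0,-2.3) [heading=0, draw]
    RT 180: heading 0 -> 180
    LT 270: heading 180 -> 90
  ]
]
RT 180: heading 90 -> 270
FD 7.7: (0,-2.3) -> (0,-10) [heading=270, draw]
Final: pos=(0,-10), heading=270, 18 segment(s) drawn

Answer: 0 -10 270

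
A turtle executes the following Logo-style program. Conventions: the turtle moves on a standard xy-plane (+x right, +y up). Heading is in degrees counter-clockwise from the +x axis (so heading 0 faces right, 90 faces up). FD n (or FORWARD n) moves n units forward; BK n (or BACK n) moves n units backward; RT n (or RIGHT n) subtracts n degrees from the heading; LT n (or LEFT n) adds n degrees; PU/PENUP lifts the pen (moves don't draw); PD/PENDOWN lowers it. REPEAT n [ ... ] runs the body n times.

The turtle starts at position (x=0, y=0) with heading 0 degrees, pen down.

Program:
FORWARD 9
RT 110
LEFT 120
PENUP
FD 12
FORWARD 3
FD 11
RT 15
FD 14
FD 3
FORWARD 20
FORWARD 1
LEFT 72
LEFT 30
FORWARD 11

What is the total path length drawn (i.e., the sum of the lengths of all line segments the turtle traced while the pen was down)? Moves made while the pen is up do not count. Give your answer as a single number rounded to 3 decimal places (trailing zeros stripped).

Answer: 9

Derivation:
Executing turtle program step by step:
Start: pos=(0,0), heading=0, pen down
FD 9: (0,0) -> (9,0) [heading=0, draw]
RT 110: heading 0 -> 250
LT 120: heading 250 -> 10
PU: pen up
FD 12: (9,0) -> (20.818,2.084) [heading=10, move]
FD 3: (20.818,2.084) -> (23.772,2.605) [heading=10, move]
FD 11: (23.772,2.605) -> (34.605,4.515) [heading=10, move]
RT 15: heading 10 -> 355
FD 14: (34.605,4.515) -> (48.552,3.295) [heading=355, move]
FD 3: (48.552,3.295) -> (51.54,3.033) [heading=355, move]
FD 20: (51.54,3.033) -> (71.464,1.29) [heading=355, move]
FD 1: (71.464,1.29) -> (72.46,1.203) [heading=355, move]
LT 72: heading 355 -> 67
LT 30: heading 67 -> 97
FD 11: (72.46,1.203) -> (71.12,12.121) [heading=97, move]
Final: pos=(71.12,12.121), heading=97, 1 segment(s) drawn

Segment lengths:
  seg 1: (0,0) -> (9,0), length = 9
Total = 9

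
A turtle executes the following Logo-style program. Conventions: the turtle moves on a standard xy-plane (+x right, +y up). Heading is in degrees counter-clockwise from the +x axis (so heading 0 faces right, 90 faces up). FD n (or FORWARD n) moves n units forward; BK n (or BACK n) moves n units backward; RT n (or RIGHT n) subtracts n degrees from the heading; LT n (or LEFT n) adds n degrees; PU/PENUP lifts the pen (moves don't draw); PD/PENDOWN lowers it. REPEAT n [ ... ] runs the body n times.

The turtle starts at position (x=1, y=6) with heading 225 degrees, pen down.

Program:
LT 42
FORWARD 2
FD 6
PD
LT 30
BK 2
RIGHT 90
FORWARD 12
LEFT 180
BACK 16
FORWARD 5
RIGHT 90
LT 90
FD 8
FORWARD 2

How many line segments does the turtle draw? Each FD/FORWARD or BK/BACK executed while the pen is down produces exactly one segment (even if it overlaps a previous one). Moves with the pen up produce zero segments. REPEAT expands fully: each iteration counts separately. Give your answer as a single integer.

Answer: 8

Derivation:
Executing turtle program step by step:
Start: pos=(1,6), heading=225, pen down
LT 42: heading 225 -> 267
FD 2: (1,6) -> (0.895,4.003) [heading=267, draw]
FD 6: (0.895,4.003) -> (0.581,-1.989) [heading=267, draw]
PD: pen down
LT 30: heading 267 -> 297
BK 2: (0.581,-1.989) -> (-0.327,-0.207) [heading=297, draw]
RT 90: heading 297 -> 207
FD 12: (-0.327,-0.207) -> (-11.019,-5.655) [heading=207, draw]
LT 180: heading 207 -> 27
BK 16: (-11.019,-5.655) -> (-25.275,-12.919) [heading=27, draw]
FD 5: (-25.275,-12.919) -> (-20.82,-10.649) [heading=27, draw]
RT 90: heading 27 -> 297
LT 90: heading 297 -> 27
FD 8: (-20.82,-10.649) -> (-13.692,-7.017) [heading=27, draw]
FD 2: (-13.692,-7.017) -> (-11.91,-6.109) [heading=27, draw]
Final: pos=(-11.91,-6.109), heading=27, 8 segment(s) drawn
Segments drawn: 8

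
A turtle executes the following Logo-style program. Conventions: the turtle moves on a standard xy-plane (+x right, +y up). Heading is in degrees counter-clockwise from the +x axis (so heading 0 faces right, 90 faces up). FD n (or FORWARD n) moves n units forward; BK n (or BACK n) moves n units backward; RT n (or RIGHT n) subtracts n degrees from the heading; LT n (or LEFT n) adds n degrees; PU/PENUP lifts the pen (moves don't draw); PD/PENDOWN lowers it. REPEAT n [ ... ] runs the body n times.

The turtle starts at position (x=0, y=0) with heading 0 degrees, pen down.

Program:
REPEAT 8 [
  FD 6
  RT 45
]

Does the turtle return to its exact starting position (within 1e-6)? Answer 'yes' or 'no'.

Executing turtle program step by step:
Start: pos=(0,0), heading=0, pen down
REPEAT 8 [
  -- iteration 1/8 --
  FD 6: (0,0) -> (6,0) [heading=0, draw]
  RT 45: heading 0 -> 315
  -- iteration 2/8 --
  FD 6: (6,0) -> (10.243,-4.243) [heading=315, draw]
  RT 45: heading 315 -> 270
  -- iteration 3/8 --
  FD 6: (10.243,-4.243) -> (10.243,-10.243) [heading=270, draw]
  RT 45: heading 270 -> 225
  -- iteration 4/8 --
  FD 6: (10.243,-10.243) -> (6,-14.485) [heading=225, draw]
  RT 45: heading 225 -> 180
  -- iteration 5/8 --
  FD 6: (6,-14.485) -> (0,-14.485) [heading=180, draw]
  RT 45: heading 180 -> 135
  -- iteration 6/8 --
  FD 6: (0,-14.485) -> (-4.243,-10.243) [heading=135, draw]
  RT 45: heading 135 -> 90
  -- iteration 7/8 --
  FD 6: (-4.243,-10.243) -> (-4.243,-4.243) [heading=90, draw]
  RT 45: heading 90 -> 45
  -- iteration 8/8 --
  FD 6: (-4.243,-4.243) -> (0,0) [heading=45, draw]
  RT 45: heading 45 -> 0
]
Final: pos=(0,0), heading=0, 8 segment(s) drawn

Start position: (0, 0)
Final position: (0, 0)
Distance = 0; < 1e-6 -> CLOSED

Answer: yes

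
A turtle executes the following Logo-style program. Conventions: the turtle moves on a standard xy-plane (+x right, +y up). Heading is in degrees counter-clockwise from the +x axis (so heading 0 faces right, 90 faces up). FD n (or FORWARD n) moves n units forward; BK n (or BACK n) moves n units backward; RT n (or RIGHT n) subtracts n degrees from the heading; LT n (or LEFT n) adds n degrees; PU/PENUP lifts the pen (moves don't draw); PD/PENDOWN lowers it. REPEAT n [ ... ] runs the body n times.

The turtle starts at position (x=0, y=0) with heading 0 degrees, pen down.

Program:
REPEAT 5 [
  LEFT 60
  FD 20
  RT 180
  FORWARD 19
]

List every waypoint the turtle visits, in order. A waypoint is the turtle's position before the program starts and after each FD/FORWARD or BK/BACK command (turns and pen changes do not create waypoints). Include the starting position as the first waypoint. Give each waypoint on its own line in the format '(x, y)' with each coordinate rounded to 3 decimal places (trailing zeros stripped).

Answer: (0, 0)
(10, 17.321)
(0.5, 0.866)
(10.5, -16.454)
(1, 0)
(-19, 0)
(0, 0)
(10, 17.321)
(0.5, 0.866)
(10.5, -16.454)
(1, 0)

Derivation:
Executing turtle program step by step:
Start: pos=(0,0), heading=0, pen down
REPEAT 5 [
  -- iteration 1/5 --
  LT 60: heading 0 -> 60
  FD 20: (0,0) -> (10,17.321) [heading=60, draw]
  RT 180: heading 60 -> 240
  FD 19: (10,17.321) -> (0.5,0.866) [heading=240, draw]
  -- iteration 2/5 --
  LT 60: heading 240 -> 300
  FD 20: (0.5,0.866) -> (10.5,-16.454) [heading=300, draw]
  RT 180: heading 300 -> 120
  FD 19: (10.5,-16.454) -> (1,0) [heading=120, draw]
  -- iteration 3/5 --
  LT 60: heading 120 -> 180
  FD 20: (1,0) -> (-19,0) [heading=180, draw]
  RT 180: heading 180 -> 0
  FD 19: (-19,0) -> (0,0) [heading=0, draw]
  -- iteration 4/5 --
  LT 60: heading 0 -> 60
  FD 20: (0,0) -> (10,17.321) [heading=60, draw]
  RT 180: heading 60 -> 240
  FD 19: (10,17.321) -> (0.5,0.866) [heading=240, draw]
  -- iteration 5/5 --
  LT 60: heading 240 -> 300
  FD 20: (0.5,0.866) -> (10.5,-16.454) [heading=300, draw]
  RT 180: heading 300 -> 120
  FD 19: (10.5,-16.454) -> (1,0) [heading=120, draw]
]
Final: pos=(1,0), heading=120, 10 segment(s) drawn
Waypoints (11 total):
(0, 0)
(10, 17.321)
(0.5, 0.866)
(10.5, -16.454)
(1, 0)
(-19, 0)
(0, 0)
(10, 17.321)
(0.5, 0.866)
(10.5, -16.454)
(1, 0)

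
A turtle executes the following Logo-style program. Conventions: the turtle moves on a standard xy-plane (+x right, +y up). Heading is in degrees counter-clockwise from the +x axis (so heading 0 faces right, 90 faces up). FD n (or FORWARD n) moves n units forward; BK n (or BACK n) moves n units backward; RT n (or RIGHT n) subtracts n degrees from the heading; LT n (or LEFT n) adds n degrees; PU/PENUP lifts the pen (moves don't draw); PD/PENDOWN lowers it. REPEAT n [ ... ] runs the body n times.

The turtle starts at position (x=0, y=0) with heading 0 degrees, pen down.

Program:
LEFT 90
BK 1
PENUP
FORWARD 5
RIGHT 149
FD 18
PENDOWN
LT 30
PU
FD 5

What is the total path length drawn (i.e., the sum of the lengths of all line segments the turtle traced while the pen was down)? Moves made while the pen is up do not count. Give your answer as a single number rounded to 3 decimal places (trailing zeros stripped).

Answer: 1

Derivation:
Executing turtle program step by step:
Start: pos=(0,0), heading=0, pen down
LT 90: heading 0 -> 90
BK 1: (0,0) -> (0,-1) [heading=90, draw]
PU: pen up
FD 5: (0,-1) -> (0,4) [heading=90, move]
RT 149: heading 90 -> 301
FD 18: (0,4) -> (9.271,-11.429) [heading=301, move]
PD: pen down
LT 30: heading 301 -> 331
PU: pen up
FD 5: (9.271,-11.429) -> (13.644,-13.853) [heading=331, move]
Final: pos=(13.644,-13.853), heading=331, 1 segment(s) drawn

Segment lengths:
  seg 1: (0,0) -> (0,-1), length = 1
Total = 1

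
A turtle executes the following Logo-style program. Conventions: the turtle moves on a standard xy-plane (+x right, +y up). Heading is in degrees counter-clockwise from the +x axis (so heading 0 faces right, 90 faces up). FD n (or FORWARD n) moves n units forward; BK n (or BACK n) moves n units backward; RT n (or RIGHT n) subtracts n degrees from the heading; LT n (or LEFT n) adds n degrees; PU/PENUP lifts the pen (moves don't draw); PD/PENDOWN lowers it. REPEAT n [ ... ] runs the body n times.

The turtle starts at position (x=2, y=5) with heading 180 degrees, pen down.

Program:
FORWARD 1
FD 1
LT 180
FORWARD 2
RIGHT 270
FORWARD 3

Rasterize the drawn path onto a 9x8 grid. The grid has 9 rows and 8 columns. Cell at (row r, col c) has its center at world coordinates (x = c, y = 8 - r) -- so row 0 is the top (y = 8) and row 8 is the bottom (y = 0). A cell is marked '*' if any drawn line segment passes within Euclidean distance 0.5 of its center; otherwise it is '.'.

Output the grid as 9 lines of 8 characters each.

Segment 0: (2,5) -> (1,5)
Segment 1: (1,5) -> (0,5)
Segment 2: (0,5) -> (2,5)
Segment 3: (2,5) -> (2,8)

Answer: ..*.....
..*.....
..*.....
***.....
........
........
........
........
........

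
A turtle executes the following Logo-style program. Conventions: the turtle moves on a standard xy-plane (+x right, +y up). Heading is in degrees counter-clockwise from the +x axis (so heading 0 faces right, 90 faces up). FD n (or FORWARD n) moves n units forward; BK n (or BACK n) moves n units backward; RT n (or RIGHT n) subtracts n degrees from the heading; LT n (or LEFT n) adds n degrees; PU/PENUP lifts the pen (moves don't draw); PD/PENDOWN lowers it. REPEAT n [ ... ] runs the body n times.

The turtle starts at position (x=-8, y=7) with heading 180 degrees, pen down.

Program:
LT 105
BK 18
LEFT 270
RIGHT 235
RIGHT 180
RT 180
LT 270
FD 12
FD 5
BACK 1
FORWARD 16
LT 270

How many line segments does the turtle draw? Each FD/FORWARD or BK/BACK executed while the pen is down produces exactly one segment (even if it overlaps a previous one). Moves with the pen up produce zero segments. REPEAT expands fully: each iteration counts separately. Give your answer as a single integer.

Answer: 5

Derivation:
Executing turtle program step by step:
Start: pos=(-8,7), heading=180, pen down
LT 105: heading 180 -> 285
BK 18: (-8,7) -> (-12.659,24.387) [heading=285, draw]
LT 270: heading 285 -> 195
RT 235: heading 195 -> 320
RT 180: heading 320 -> 140
RT 180: heading 140 -> 320
LT 270: heading 320 -> 230
FD 12: (-12.659,24.387) -> (-20.372,15.194) [heading=230, draw]
FD 5: (-20.372,15.194) -> (-23.586,11.364) [heading=230, draw]
BK 1: (-23.586,11.364) -> (-22.943,12.13) [heading=230, draw]
FD 16: (-22.943,12.13) -> (-33.228,-0.127) [heading=230, draw]
LT 270: heading 230 -> 140
Final: pos=(-33.228,-0.127), heading=140, 5 segment(s) drawn
Segments drawn: 5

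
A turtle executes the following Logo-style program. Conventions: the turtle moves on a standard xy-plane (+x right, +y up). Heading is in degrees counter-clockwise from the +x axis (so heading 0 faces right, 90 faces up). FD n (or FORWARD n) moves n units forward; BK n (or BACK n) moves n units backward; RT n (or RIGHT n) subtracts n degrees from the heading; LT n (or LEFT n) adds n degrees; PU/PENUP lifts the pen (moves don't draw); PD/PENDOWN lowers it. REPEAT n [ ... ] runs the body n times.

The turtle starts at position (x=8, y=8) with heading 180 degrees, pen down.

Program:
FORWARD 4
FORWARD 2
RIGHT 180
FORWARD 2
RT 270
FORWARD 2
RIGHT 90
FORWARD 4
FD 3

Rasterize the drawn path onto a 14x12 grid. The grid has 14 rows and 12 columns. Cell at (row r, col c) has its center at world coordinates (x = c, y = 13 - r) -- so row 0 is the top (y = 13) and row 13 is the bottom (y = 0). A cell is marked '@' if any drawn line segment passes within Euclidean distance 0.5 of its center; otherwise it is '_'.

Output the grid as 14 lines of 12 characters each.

Segment 0: (8,8) -> (4,8)
Segment 1: (4,8) -> (2,8)
Segment 2: (2,8) -> (4,8)
Segment 3: (4,8) -> (4,10)
Segment 4: (4,10) -> (8,10)
Segment 5: (8,10) -> (11,10)

Answer: ____________
____________
____________
____@@@@@@@@
____@_______
__@@@@@@@___
____________
____________
____________
____________
____________
____________
____________
____________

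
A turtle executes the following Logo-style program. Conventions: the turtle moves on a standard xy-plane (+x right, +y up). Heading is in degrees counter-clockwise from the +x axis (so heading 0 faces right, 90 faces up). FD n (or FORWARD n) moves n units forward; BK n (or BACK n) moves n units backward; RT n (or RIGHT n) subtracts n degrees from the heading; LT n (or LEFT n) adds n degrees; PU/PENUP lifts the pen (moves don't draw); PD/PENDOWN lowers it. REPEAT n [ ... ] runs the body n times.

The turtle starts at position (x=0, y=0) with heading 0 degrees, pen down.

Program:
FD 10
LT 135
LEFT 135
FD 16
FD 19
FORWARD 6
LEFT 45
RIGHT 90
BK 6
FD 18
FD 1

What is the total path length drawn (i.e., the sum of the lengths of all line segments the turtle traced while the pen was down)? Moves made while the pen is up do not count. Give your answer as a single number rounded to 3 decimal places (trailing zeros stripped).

Executing turtle program step by step:
Start: pos=(0,0), heading=0, pen down
FD 10: (0,0) -> (10,0) [heading=0, draw]
LT 135: heading 0 -> 135
LT 135: heading 135 -> 270
FD 16: (10,0) -> (10,-16) [heading=270, draw]
FD 19: (10,-16) -> (10,-35) [heading=270, draw]
FD 6: (10,-35) -> (10,-41) [heading=270, draw]
LT 45: heading 270 -> 315
RT 90: heading 315 -> 225
BK 6: (10,-41) -> (14.243,-36.757) [heading=225, draw]
FD 18: (14.243,-36.757) -> (1.515,-49.485) [heading=225, draw]
FD 1: (1.515,-49.485) -> (0.808,-50.192) [heading=225, draw]
Final: pos=(0.808,-50.192), heading=225, 7 segment(s) drawn

Segment lengths:
  seg 1: (0,0) -> (10,0), length = 10
  seg 2: (10,0) -> (10,-16), length = 16
  seg 3: (10,-16) -> (10,-35), length = 19
  seg 4: (10,-35) -> (10,-41), length = 6
  seg 5: (10,-41) -> (14.243,-36.757), length = 6
  seg 6: (14.243,-36.757) -> (1.515,-49.485), length = 18
  seg 7: (1.515,-49.485) -> (0.808,-50.192), length = 1
Total = 76

Answer: 76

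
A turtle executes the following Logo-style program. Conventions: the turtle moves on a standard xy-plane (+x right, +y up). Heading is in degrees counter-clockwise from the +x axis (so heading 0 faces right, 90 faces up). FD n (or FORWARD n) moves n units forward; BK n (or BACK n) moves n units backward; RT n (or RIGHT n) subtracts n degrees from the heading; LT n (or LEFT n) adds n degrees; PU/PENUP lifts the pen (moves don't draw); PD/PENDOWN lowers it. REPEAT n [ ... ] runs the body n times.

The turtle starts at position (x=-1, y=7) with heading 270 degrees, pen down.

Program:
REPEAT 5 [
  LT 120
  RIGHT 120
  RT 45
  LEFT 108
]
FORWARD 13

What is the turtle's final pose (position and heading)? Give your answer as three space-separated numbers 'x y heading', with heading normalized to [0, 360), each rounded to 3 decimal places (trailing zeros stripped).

Answer: -10.192 -2.192 225

Derivation:
Executing turtle program step by step:
Start: pos=(-1,7), heading=270, pen down
REPEAT 5 [
  -- iteration 1/5 --
  LT 120: heading 270 -> 30
  RT 120: heading 30 -> 270
  RT 45: heading 270 -> 225
  LT 108: heading 225 -> 333
  -- iteration 2/5 --
  LT 120: heading 333 -> 93
  RT 120: heading 93 -> 333
  RT 45: heading 333 -> 288
  LT 108: heading 288 -> 36
  -- iteration 3/5 --
  LT 120: heading 36 -> 156
  RT 120: heading 156 -> 36
  RT 45: heading 36 -> 351
  LT 108: heading 351 -> 99
  -- iteration 4/5 --
  LT 120: heading 99 -> 219
  RT 120: heading 219 -> 99
  RT 45: heading 99 -> 54
  LT 108: heading 54 -> 162
  -- iteration 5/5 --
  LT 120: heading 162 -> 282
  RT 120: heading 282 -> 162
  RT 45: heading 162 -> 117
  LT 108: heading 117 -> 225
]
FD 13: (-1,7) -> (-10.192,-2.192) [heading=225, draw]
Final: pos=(-10.192,-2.192), heading=225, 1 segment(s) drawn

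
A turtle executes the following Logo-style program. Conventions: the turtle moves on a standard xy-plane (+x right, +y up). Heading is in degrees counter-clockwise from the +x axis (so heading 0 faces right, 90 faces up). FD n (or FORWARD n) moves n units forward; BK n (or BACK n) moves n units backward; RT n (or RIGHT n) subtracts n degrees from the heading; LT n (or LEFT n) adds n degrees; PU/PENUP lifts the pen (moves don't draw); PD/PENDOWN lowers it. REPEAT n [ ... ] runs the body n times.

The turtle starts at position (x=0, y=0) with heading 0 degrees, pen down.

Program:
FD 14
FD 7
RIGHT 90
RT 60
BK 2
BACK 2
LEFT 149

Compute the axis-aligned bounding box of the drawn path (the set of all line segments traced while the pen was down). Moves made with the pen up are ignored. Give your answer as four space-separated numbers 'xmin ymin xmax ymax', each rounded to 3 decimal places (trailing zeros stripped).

Answer: 0 0 24.464 2

Derivation:
Executing turtle program step by step:
Start: pos=(0,0), heading=0, pen down
FD 14: (0,0) -> (14,0) [heading=0, draw]
FD 7: (14,0) -> (21,0) [heading=0, draw]
RT 90: heading 0 -> 270
RT 60: heading 270 -> 210
BK 2: (21,0) -> (22.732,1) [heading=210, draw]
BK 2: (22.732,1) -> (24.464,2) [heading=210, draw]
LT 149: heading 210 -> 359
Final: pos=(24.464,2), heading=359, 4 segment(s) drawn

Segment endpoints: x in {0, 14, 21, 22.732, 24.464}, y in {0, 1, 2}
xmin=0, ymin=0, xmax=24.464, ymax=2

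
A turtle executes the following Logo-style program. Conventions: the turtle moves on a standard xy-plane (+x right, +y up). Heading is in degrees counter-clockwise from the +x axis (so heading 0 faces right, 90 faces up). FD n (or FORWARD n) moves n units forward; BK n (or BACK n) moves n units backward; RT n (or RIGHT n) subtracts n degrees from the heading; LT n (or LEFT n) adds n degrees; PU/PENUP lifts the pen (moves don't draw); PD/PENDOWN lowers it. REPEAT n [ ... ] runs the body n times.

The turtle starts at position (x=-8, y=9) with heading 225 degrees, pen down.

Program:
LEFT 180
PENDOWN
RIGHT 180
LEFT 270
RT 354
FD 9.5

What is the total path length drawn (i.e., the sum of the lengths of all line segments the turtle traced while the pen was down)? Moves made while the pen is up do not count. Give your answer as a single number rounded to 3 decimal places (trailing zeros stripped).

Executing turtle program step by step:
Start: pos=(-8,9), heading=225, pen down
LT 180: heading 225 -> 45
PD: pen down
RT 180: heading 45 -> 225
LT 270: heading 225 -> 135
RT 354: heading 135 -> 141
FD 9.5: (-8,9) -> (-15.383,14.979) [heading=141, draw]
Final: pos=(-15.383,14.979), heading=141, 1 segment(s) drawn

Segment lengths:
  seg 1: (-8,9) -> (-15.383,14.979), length = 9.5
Total = 9.5

Answer: 9.5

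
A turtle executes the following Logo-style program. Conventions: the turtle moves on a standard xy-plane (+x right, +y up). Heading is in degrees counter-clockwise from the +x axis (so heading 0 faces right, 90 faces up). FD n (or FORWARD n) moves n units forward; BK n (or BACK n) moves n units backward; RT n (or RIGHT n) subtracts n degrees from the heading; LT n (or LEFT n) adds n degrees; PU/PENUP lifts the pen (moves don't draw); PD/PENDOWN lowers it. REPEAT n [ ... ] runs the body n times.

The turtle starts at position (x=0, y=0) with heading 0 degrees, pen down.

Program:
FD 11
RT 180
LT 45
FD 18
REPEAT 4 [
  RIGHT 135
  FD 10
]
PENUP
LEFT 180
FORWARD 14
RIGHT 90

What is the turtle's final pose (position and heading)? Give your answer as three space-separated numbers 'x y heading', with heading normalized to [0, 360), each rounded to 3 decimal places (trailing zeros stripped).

Executing turtle program step by step:
Start: pos=(0,0), heading=0, pen down
FD 11: (0,0) -> (11,0) [heading=0, draw]
RT 180: heading 0 -> 180
LT 45: heading 180 -> 225
FD 18: (11,0) -> (-1.728,-12.728) [heading=225, draw]
REPEAT 4 [
  -- iteration 1/4 --
  RT 135: heading 225 -> 90
  FD 10: (-1.728,-12.728) -> (-1.728,-2.728) [heading=90, draw]
  -- iteration 2/4 --
  RT 135: heading 90 -> 315
  FD 10: (-1.728,-2.728) -> (5.343,-9.799) [heading=315, draw]
  -- iteration 3/4 --
  RT 135: heading 315 -> 180
  FD 10: (5.343,-9.799) -> (-4.657,-9.799) [heading=180, draw]
  -- iteration 4/4 --
  RT 135: heading 180 -> 45
  FD 10: (-4.657,-9.799) -> (2.414,-2.728) [heading=45, draw]
]
PU: pen up
LT 180: heading 45 -> 225
FD 14: (2.414,-2.728) -> (-7.485,-12.627) [heading=225, move]
RT 90: heading 225 -> 135
Final: pos=(-7.485,-12.627), heading=135, 6 segment(s) drawn

Answer: -7.485 -12.627 135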